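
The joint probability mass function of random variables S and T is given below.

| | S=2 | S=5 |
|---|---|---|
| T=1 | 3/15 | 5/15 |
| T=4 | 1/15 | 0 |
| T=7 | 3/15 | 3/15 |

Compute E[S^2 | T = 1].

P(T = 1) = 8/15.
Σ S^2·P over the event = 4·(3/15) + 25·(5/15) = 137/15.
E[S^2 | T = 1] = (137/15) / (8/15) = 137/8.

137/8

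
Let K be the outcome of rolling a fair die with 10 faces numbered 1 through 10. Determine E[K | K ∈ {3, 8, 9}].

P(K ∈ {3, 8, 9}) = 3/10.
Σ over the event: 3·1/10 + 8·1/10 + 9·1/10 = 2.
E[K | K ∈ {3, 8, 9}] = (2) / (3/10) = 20/3.

20/3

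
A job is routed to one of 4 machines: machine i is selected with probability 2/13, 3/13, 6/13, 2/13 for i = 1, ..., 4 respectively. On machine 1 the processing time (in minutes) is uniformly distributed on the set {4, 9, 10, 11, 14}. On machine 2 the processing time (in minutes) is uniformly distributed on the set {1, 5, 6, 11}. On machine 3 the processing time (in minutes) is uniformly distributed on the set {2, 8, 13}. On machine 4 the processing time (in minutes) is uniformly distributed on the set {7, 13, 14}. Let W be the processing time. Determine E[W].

6307/780

E[W | machine 1] = (4+9+10+11+14)/5 = 48/5.
E[W | machine 2] = (1+5+6+11)/4 = 23/4.
E[W | machine 3] = (2+8+13)/3 = 23/3.
E[W | machine 4] = (7+13+14)/3 = 34/3.
By the law of total expectation,
E[W] = (2/13)·(48/5) + (3/13)·(23/4) + (6/13)·(23/3) + (2/13)·(34/3) = 6307/780.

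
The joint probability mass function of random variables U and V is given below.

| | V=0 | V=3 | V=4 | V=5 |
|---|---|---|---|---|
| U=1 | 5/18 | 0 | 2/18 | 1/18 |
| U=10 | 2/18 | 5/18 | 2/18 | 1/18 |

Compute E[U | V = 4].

P(V = 4) = 2/9.
Σ U·P over the event = 1·(2/18) + 10·(2/18) = 11/9.
E[U | V = 4] = (11/9) / (2/9) = 11/2.

11/2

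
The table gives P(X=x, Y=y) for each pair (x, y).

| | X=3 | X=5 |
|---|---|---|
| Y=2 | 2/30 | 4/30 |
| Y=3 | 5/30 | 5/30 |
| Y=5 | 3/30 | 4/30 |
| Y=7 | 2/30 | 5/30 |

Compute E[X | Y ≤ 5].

P(Y ≤ 5) = 23/30.
Σ X·P over the event = 3·(2/30) + 3·(5/30) + 3·(3/30) + 5·(4/30) + 5·(5/30) + 5·(4/30) = 19/6.
E[X | Y ≤ 5] = (19/6) / (23/30) = 95/23.

95/23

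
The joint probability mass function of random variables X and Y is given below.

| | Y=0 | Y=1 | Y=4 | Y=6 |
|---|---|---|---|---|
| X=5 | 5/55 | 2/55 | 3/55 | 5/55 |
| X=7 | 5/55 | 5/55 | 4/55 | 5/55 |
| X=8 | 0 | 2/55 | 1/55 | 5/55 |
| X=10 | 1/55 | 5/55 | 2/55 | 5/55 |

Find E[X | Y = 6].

15/2

P(Y = 6) = 4/11.
Σ X·P over the event = 5·(5/55) + 7·(5/55) + 8·(5/55) + 10·(5/55) = 30/11.
E[X | Y = 6] = (30/11) / (4/11) = 15/2.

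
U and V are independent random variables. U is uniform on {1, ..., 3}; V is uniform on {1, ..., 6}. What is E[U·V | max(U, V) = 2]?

Outcomes with max(U, V) = 2: (1,2), (2,1), (2,2), each with probability 1/18.
E[U·V | max(U, V) = 2] = (2 + 2 + 4) / 3 = 8/3.

8/3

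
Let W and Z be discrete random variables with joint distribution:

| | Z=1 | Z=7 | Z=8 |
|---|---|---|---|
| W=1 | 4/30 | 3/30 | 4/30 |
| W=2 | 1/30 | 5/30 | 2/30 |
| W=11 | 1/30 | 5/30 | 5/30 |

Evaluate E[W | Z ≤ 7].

85/19

P(Z ≤ 7) = 19/30.
Σ W·P over the event = 1·(4/30) + 1·(3/30) + 2·(1/30) + 2·(5/30) + 11·(1/30) + 11·(5/30) = 17/6.
E[W | Z ≤ 7] = (17/6) / (19/30) = 85/19.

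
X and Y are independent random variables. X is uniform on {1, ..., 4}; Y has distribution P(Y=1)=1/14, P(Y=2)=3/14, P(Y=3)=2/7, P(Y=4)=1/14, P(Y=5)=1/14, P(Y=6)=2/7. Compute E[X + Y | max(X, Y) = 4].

P(max(X, Y) = 4) = 3/14.
Summing (X+Y)·P(x,y) over outcomes with max(X, Y) = 4 gives 11/8.
E[X + Y | max(X, Y) = 4] = (11/8) / (3/14) = 77/12.

77/12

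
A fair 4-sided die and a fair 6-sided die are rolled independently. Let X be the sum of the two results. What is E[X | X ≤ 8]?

116/21

P(X ≤ 8) = 7/8.
Σ over the event: 2·1/24 + 3·1/12 + 4·1/8 + 5·1/6 + 6·1/6 + 7·1/6 + 8·1/8 = 29/6.
E[X | X ≤ 8] = (29/6) / (7/8) = 116/21.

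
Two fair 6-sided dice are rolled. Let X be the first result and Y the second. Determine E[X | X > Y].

P(X > Y) = 5/12.
Summing X·P(x,y) over outcomes with X > Y gives 35/18.
E[X | X > Y] = (35/18) / (5/12) = 14/3.

14/3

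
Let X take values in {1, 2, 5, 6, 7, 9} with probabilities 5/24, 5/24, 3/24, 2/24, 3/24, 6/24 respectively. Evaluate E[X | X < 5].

3/2

P(X < 5) = 5/12.
Σ over the event: 1·5/24 + 2·5/24 = 5/8.
E[X | X < 5] = (5/8) / (5/12) = 3/2.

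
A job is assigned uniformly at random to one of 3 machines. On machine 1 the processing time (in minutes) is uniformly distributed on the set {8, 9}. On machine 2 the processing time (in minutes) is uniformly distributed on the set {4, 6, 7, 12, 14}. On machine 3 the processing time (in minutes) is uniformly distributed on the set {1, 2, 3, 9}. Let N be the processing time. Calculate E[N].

E[N | machine 1] = (8+9)/2 = 17/2.
E[N | machine 2] = (4+6+7+12+14)/5 = 43/5.
E[N | machine 3] = (1+2+3+9)/4 = 15/4.
By the law of total expectation,
E[N] = (1/3)·(17/2) + (1/3)·(43/5) + (1/3)·(15/4) = 139/20.

139/20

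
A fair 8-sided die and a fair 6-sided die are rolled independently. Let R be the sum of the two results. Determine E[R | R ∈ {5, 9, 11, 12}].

P(R ∈ {5, 9, 11, 12}) = 17/48.
Σ over the event: 5·1/12 + 9·1/8 + 11·1/12 + 12·1/16 = 77/24.
E[R | R ∈ {5, 9, 11, 12}] = (77/24) / (17/48) = 154/17.

154/17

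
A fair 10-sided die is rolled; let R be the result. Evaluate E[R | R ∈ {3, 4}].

7/2

P(R ∈ {3, 4}) = 1/5.
Σ over the event: 3·1/10 + 4·1/10 = 7/10.
E[R | R ∈ {3, 4}] = (7/10) / (1/5) = 7/2.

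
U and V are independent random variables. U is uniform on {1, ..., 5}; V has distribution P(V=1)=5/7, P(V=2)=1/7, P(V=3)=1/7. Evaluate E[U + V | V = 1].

4

P(V = 1) = 5/7.
Summing (U+V)·P(x,y) over outcomes with V = 1 gives 20/7.
E[U + V | V = 1] = (20/7) / (5/7) = 4.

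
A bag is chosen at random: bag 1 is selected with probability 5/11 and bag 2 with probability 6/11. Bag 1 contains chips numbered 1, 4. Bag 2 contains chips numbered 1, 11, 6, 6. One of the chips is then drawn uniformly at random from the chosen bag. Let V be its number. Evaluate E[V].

E[V | bag 1] = (1+4)/2 = 5/2.
E[V | bag 2] = (1+11+6+6)/4 = 6.
By the law of total expectation,
E[V] = (5/11)·(5/2) + (6/11)·(6) = 97/22.

97/22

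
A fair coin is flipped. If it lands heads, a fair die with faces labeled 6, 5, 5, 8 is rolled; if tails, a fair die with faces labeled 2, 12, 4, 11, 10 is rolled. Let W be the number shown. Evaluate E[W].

E[W | heads] = (6+5+5+8)/4 = 6.
E[W | tails] = (2+12+4+11+10)/5 = 39/5.
By the law of total expectation,
E[W] = (1/2)·(6) + (1/2)·(39/5) = 69/10.

69/10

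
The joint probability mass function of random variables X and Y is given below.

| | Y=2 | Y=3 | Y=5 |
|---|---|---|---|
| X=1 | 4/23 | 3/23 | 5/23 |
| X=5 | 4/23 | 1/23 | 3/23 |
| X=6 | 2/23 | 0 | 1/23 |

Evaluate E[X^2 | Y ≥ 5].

P(Y ≥ 5) = 9/23.
Σ X^2·P over the event = 1·(5/23) + 25·(3/23) + 36·(1/23) = 116/23.
E[X^2 | Y ≥ 5] = (116/23) / (9/23) = 116/9.

116/9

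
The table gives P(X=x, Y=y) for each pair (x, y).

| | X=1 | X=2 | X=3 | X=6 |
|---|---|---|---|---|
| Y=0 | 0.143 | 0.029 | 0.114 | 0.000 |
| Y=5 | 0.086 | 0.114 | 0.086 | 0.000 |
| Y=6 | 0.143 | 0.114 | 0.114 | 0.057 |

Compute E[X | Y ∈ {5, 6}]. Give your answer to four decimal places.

P(Y ∈ {5, 6}) = 0.714.
Σ X·P over the event = 1·(0.086) + 1·(0.143) + 2·(0.114) + 2·(0.114) + 3·(0.086) + 3·(0.114) + 6·(0.057) = 1.627.
E[X | Y ∈ {5, 6}] = (1.627) / (0.714) = 2.2787.

2.2787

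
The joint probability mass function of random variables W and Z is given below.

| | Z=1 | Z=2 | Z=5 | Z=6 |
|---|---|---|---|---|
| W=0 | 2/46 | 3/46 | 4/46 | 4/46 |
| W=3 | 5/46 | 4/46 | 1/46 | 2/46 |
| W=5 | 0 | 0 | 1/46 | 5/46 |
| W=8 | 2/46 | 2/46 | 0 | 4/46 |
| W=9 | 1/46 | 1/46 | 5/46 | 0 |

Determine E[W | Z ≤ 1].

4

P(Z ≤ 1) = 5/23.
Σ W·P over the event = 0·(2/46) + 3·(5/46) + 8·(2/46) + 9·(1/46) = 20/23.
E[W | Z ≤ 1] = (20/23) / (5/23) = 4.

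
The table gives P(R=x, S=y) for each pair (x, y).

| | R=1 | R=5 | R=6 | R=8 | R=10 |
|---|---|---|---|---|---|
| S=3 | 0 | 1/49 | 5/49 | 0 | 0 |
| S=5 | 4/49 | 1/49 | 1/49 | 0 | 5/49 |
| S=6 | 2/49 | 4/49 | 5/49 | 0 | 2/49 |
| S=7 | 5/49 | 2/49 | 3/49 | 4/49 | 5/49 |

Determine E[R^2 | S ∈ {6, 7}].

1401/32

P(S ∈ {6, 7}) = 32/49.
Summing R^2·P(R=x,S=y) over the conditioning event gives 1401/49.
E[R^2 | S ∈ {6, 7}] = (1401/49) / (32/49) = 1401/32.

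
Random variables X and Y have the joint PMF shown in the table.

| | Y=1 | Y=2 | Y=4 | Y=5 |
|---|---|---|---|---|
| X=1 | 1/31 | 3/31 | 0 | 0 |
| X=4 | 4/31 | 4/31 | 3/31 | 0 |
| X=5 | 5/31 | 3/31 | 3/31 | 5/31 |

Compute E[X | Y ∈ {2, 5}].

P(Y ∈ {2, 5}) = 15/31.
Σ X·P over the event = 1·(3/31) + 4·(4/31) + 5·(3/31) + 5·(5/31) = 59/31.
E[X | Y ∈ {2, 5}] = (59/31) / (15/31) = 59/15.

59/15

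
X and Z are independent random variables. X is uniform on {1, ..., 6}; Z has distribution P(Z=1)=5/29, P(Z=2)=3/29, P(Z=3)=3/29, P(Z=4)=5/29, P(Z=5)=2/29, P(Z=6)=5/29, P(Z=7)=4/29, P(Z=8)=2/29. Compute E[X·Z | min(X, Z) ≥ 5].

462/13

P(min(X, Z) ≥ 5) = 13/87.
Summing XZ·P(x,y) over outcomes with min(X, Z) ≥ 5 gives 154/29.
E[X·Z | min(X, Z) ≥ 5] = (154/29) / (13/87) = 462/13.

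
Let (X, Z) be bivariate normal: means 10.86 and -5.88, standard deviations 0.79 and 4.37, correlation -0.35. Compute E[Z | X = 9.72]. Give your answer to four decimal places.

-3.6729

For a bivariate normal, E[Z | X=x] = μ_Z + ρ·(σ_Z/σ_X)·(x − μ_X).
E[Z | X=9.72] = -5.88 + (-0.35)·(4.37/0.79)·(9.72 − (10.86)) = -5.88 + (-1.93608)·(-1.14) = -3.6729.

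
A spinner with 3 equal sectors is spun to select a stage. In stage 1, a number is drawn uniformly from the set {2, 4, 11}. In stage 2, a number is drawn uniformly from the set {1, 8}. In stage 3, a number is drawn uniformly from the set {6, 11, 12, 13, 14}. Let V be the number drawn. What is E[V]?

641/90

E[V | stage 1] = (2+4+11)/3 = 17/3.
E[V | stage 2] = (1+8)/2 = 9/2.
E[V | stage 3] = (6+11+12+13+14)/5 = 56/5.
E[V] = (1/3)·(17/3) + (1/3)·(9/2) + (1/3)·(56/5) = 641/90.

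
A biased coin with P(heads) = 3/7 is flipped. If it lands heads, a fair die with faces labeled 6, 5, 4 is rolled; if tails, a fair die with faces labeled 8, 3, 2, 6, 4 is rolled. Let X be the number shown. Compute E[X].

167/35

E[X | heads] = (6+5+4)/3 = 5.
E[X | tails] = (8+3+2+6+4)/5 = 23/5.
E[X] = (3/7)·(5) + (4/7)·(23/5) = 167/35.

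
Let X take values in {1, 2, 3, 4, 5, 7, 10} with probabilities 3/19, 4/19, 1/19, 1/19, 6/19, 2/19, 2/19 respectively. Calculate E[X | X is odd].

P(X is odd) = 12/19.
Σ over the event: 1·3/19 + 3·1/19 + 5·6/19 + 7·2/19 = 50/19.
E[X | X is odd] = (50/19) / (12/19) = 25/6.

25/6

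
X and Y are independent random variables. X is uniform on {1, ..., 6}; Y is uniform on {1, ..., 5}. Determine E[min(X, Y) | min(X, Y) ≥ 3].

11/3

P(min(X, Y) ≥ 3) = 2/5.
Summing min(X,Y)·P(x,y) over outcomes with min(X, Y) ≥ 3 gives 22/15.
E[min(X, Y) | min(X, Y) ≥ 3] = (22/15) / (2/5) = 11/3.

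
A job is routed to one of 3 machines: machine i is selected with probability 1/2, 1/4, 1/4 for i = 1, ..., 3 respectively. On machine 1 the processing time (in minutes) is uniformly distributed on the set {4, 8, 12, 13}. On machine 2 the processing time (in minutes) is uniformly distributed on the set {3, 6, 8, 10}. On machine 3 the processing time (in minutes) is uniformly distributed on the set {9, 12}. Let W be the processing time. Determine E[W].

143/16

E[W | machine 1] = (4+8+12+13)/4 = 37/4.
E[W | machine 2] = (3+6+8+10)/4 = 27/4.
E[W | machine 3] = (9+12)/2 = 21/2.
E[W] = (1/2)·(37/4) + (1/4)·(27/4) + (1/4)·(21/2) = 143/16.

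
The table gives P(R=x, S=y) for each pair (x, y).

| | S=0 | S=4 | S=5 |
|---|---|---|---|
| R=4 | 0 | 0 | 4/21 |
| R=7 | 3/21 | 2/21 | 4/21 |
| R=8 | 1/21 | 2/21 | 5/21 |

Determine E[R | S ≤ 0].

29/4

P(S ≤ 0) = 4/21.
Σ R·P over the event = 7·(3/21) + 8·(1/21) = 29/21.
E[R | S ≤ 0] = (29/21) / (4/21) = 29/4.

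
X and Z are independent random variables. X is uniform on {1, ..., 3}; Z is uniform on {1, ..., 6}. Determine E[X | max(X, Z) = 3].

12/5

P(max(X, Z) = 3) = 5/18.
Summing X·P(x,y) over outcomes with max(X, Z) = 3 gives 2/3.
E[X | max(X, Z) = 3] = (2/3) / (5/18) = 12/5.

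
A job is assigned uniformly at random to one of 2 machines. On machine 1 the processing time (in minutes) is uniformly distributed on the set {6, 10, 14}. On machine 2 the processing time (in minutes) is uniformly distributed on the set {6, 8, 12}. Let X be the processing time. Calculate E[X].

E[X | machine 1] = (6+10+14)/3 = 10.
E[X | machine 2] = (6+8+12)/3 = 26/3.
By the law of total expectation,
E[X] = (1/2)·(10) + (1/2)·(26/3) = 28/3.

28/3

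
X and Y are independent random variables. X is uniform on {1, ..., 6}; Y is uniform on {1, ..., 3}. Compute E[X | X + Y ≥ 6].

Outcomes with X + Y ≥ 6: (3,3), (4,2), (4,3), (5,1), (5,2), (5,3), (6,1), (6,2), (6,3), each with probability 1/18.
E[X | X + Y ≥ 6] = (3 + 4 + 4 + 5 + 5 + 5 + 6 + 6 + 6) / 9 = 44/9.

44/9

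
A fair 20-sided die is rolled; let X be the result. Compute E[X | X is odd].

Given X is odd, X is equally likely to be any of {1, 3, 5, 7, 9, 11, 13, 15, 17, 19}.
E[X | X is odd] = (1 + 3 + 5 + 7 + 9 + 11 + 13 + 15 + 17 + 19) / 10 = 10.

10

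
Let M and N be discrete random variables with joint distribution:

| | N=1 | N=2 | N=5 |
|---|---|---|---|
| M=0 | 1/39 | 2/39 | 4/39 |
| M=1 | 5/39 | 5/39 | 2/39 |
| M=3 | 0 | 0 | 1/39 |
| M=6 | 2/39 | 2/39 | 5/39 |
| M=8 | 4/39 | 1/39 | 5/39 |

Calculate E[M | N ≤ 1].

49/12

P(N ≤ 1) = 4/13.
Σ M·P over the event = 0·(1/39) + 1·(5/39) + 6·(2/39) + 8·(4/39) = 49/39.
E[M | N ≤ 1] = (49/39) / (4/13) = 49/12.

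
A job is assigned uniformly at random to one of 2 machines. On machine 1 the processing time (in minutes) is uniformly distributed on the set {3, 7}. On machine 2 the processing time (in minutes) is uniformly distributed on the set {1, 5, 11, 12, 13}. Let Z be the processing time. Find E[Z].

67/10

E[Z | machine 1] = (3+7)/2 = 5.
E[Z | machine 2] = (1+5+11+12+13)/5 = 42/5.
By the law of total expectation,
E[Z] = (1/2)·(5) + (1/2)·(42/5) = 67/10.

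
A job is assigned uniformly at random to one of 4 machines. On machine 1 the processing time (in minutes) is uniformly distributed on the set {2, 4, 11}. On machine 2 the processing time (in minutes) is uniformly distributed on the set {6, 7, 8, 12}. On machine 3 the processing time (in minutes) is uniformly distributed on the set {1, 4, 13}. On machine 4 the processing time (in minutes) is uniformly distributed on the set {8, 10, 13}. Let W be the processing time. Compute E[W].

E[W | machine 1] = (2+4+11)/3 = 17/3.
E[W | machine 2] = (6+7+8+12)/4 = 33/4.
E[W | machine 3] = (1+4+13)/3 = 6.
E[W | machine 4] = (8+10+13)/3 = 31/3.
E[W] = (1/4)·(17/3) + (1/4)·(33/4) + (1/4)·(6) + (1/4)·(31/3) = 121/16.

121/16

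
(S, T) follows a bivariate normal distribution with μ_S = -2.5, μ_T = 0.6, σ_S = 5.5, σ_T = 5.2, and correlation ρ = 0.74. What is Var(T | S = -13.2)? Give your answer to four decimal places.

Var(T | S=x) = (1 − ρ²)·σ_T².
Var(T | S=-13.2) = (5.2)²·(1 − (0.74)²) = 27.04·0.4524 = 12.2329.

12.2329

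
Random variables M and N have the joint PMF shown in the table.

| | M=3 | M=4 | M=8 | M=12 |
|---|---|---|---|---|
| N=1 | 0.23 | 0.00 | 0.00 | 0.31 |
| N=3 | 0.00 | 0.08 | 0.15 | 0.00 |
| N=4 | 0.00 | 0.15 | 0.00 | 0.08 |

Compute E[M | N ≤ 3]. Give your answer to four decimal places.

7.7013

P(N ≤ 3) = 0.77.
Σ M·P over the event = 3·(0.23) + 4·(0.08) + 8·(0.15) + 12·(0.31) = 5.93.
E[M | N ≤ 3] = (5.93) / (0.77) = 7.7013.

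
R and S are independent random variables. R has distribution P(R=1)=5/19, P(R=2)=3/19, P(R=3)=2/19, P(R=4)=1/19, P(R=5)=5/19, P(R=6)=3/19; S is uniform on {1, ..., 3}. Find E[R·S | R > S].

P(R > S) = 34/57.
Summing RS·P(x,y) over outcomes with R > S gives 102/19.
E[R·S | R > S] = (102/19) / (34/57) = 9.

9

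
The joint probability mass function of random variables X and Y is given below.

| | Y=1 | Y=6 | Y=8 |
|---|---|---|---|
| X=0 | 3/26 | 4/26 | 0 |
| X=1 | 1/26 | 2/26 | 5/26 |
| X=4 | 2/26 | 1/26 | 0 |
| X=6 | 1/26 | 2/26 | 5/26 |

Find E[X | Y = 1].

15/7

P(Y = 1) = 7/26.
Σ X·P over the event = 0·(3/26) + 1·(1/26) + 4·(2/26) + 6·(1/26) = 15/26.
E[X | Y = 1] = (15/26) / (7/26) = 15/7.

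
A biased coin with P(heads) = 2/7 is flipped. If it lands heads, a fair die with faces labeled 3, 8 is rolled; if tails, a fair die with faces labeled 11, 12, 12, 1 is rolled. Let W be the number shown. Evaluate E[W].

8

E[W | heads] = (3+8)/2 = 11/2.
E[W | tails] = (11+12+12+1)/4 = 9.
E[W] = (2/7)·(11/2) + (5/7)·(9) = 8.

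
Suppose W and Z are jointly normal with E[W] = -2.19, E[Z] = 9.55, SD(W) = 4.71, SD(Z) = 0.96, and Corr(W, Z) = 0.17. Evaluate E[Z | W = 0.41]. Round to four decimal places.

9.6401

E[Z | W=x] = μ_Z + ρ(σ_Z/σ_W)(x − μ_W) for jointly normal variables.
E[Z | W=0.41] = 9.55 + (0.17)·(0.96/4.71)·(0.41 − (-2.19)) = 9.55 + (0.03465)·(2.6) = 9.6401.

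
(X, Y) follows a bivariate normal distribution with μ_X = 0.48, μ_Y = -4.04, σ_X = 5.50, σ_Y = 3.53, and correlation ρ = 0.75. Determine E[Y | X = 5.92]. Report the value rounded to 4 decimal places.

-1.4214

For a bivariate normal, E[Y | X=x] = μ_Y + ρ·(σ_Y/σ_X)·(x − μ_X).
E[Y | X=5.92] = -4.04 + (0.75)·(3.53/5.50)·(5.92 − (0.48)) = -4.04 + (0.48136)·(5.44) = -1.4214.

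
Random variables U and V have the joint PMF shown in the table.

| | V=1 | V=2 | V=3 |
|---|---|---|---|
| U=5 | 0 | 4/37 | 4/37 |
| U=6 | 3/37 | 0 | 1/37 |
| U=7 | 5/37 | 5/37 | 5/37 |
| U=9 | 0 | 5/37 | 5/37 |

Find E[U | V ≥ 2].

206/29

P(V ≥ 2) = 29/37.
Σ U·P over the event = 5·(4/37) + 5·(4/37) + 6·(1/37) + 7·(5/37) + 7·(5/37) + 9·(5/37) + 9·(5/37) = 206/37.
E[U | V ≥ 2] = (206/37) / (29/37) = 206/29.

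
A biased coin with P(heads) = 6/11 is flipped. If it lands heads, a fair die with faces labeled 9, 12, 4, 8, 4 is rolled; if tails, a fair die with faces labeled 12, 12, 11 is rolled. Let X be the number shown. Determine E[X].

E[X | heads] = (9+12+4+8+4)/5 = 37/5.
E[X | tails] = (12+12+11)/3 = 35/3.
By the law of total expectation,
E[X] = (6/11)·(37/5) + (5/11)·(35/3) = 1541/165.

1541/165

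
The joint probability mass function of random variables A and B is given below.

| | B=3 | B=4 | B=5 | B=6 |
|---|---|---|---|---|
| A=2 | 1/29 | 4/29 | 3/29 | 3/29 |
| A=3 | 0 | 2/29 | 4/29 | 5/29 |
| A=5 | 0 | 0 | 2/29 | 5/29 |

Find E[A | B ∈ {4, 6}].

60/19

P(B ∈ {4, 6}) = 19/29.
Σ A·P over the event = 2·(4/29) + 2·(3/29) + 3·(2/29) + 3·(5/29) + 5·(5/29) = 60/29.
E[A | B ∈ {4, 6}] = (60/29) / (19/29) = 60/19.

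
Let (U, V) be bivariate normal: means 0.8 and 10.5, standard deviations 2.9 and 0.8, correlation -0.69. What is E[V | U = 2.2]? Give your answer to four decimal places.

10.2335

E[V | U=x] = μ_V + ρ(σ_V/σ_U)(x − μ_U) for jointly normal variables.
E[V | U=2.2] = 10.5 + (-0.69)·(0.8/2.9)·(2.2 − (0.8)) = 10.5 + (-0.19034)·(1.4) = 10.2335.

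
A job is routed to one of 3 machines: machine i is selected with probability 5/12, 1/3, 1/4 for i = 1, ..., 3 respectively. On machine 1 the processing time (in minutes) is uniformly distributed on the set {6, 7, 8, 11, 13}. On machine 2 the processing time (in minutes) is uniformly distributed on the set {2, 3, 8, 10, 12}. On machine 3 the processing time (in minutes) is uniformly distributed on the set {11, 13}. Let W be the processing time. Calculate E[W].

E[W | machine 1] = (6+7+8+11+13)/5 = 9.
E[W | machine 2] = (2+3+8+10+12)/5 = 7.
E[W | machine 3] = (11+13)/2 = 12.
By the law of total expectation,
E[W] = (5/12)·(9) + (1/3)·(7) + (1/4)·(12) = 109/12.

109/12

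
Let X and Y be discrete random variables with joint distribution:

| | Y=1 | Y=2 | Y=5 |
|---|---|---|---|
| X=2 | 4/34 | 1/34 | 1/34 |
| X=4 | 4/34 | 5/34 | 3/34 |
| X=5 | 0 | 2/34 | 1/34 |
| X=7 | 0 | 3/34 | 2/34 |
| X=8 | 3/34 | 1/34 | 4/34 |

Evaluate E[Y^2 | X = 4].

P(X = 4) = 6/17.
Summing Y^2·P(X=x,Y=y) over the conditioning event gives 99/34.
E[Y^2 | X = 4] = (99/34) / (6/17) = 33/4.

33/4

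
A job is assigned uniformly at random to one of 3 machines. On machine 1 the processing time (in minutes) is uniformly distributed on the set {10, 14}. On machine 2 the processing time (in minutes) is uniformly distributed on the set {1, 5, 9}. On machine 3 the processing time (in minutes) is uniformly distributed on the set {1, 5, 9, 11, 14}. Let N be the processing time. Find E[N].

25/3

E[N | machine 1] = (10+14)/2 = 12.
E[N | machine 2] = (1+5+9)/3 = 5.
E[N | machine 3] = (1+5+9+11+14)/5 = 8.
By the law of total expectation,
E[N] = (1/3)·(12) + (1/3)·(5) + (1/3)·(8) = 25/3.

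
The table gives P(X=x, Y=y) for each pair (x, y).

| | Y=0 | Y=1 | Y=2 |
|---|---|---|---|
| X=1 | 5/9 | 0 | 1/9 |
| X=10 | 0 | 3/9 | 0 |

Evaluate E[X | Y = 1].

10

P(Y = 1) = 1/3.
Σ X·P over the event = 10·(3/9) = 10/3.
E[X | Y = 1] = (10/3) / (1/3) = 10.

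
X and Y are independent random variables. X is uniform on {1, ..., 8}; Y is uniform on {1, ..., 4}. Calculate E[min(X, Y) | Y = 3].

21/8

Outcomes with Y = 3: (1,3), (2,3), (3,3), (4,3), (5,3), (6,3), (7,3), (8,3), each with probability 1/32.
E[min(X, Y) | Y = 3] = (1 + 2 + 3 + 3 + 3 + 3 + 3 + 3) / 8 = 21/8.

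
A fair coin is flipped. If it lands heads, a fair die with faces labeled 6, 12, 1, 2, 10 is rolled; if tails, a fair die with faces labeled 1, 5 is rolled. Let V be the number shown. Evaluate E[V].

23/5

E[V | heads] = (6+12+1+2+10)/5 = 31/5.
E[V | tails] = (1+5)/2 = 3.
E[V] = (1/2)·(31/5) + (1/2)·(3) = 23/5.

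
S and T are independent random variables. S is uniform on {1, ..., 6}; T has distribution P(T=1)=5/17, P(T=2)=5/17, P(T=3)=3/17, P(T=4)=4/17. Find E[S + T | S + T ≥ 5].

505/74

P(S + T ≥ 5) = 37/51.
Summing (S+T)·P(x,y) over outcomes with S + T ≥ 5 gives 505/102.
E[S + T | S + T ≥ 5] = (505/102) / (37/51) = 505/74.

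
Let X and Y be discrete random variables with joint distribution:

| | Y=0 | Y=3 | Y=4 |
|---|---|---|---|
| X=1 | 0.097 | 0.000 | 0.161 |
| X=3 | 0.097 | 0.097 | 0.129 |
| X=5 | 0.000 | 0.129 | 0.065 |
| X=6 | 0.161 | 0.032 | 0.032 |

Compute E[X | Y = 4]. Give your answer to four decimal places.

P(Y = 4) = 0.387.
Σ X·P over the event = 1·(0.161) + 3·(0.129) + 5·(0.065) + 6·(0.032) = 1.065.
E[X | Y = 4] = (1.065) / (0.387) = 2.7519.

2.7519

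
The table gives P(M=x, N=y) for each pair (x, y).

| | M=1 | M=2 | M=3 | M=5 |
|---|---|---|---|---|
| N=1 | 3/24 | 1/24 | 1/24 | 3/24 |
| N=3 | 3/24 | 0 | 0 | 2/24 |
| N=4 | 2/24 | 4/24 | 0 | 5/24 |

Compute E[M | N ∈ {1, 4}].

P(N ∈ {1, 4}) = 19/24.
Σ M·P over the event = 1·(3/24) + 1·(2/24) + 2·(1/24) + 2·(4/24) + 3·(1/24) + 5·(3/24) + 5·(5/24) = 29/12.
E[M | N ∈ {1, 4}] = (29/12) / (19/24) = 58/19.

58/19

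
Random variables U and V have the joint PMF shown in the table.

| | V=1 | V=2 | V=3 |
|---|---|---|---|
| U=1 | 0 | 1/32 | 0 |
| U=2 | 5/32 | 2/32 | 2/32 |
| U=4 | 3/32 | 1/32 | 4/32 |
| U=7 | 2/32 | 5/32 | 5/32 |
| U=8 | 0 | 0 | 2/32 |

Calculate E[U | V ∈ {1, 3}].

P(V ∈ {1, 3}) = 23/32.
Σ U·P over the event = 2·(5/32) + 2·(2/32) + 4·(3/32) + 4·(4/32) + 7·(2/32) + 7·(5/32) + 8·(2/32) = 107/32.
E[U | V ∈ {1, 3}] = (107/32) / (23/32) = 107/23.

107/23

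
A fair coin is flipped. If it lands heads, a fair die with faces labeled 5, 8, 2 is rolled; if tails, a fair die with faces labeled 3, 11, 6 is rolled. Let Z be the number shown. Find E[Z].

35/6

E[Z | heads] = (5+8+2)/3 = 5.
E[Z | tails] = (3+11+6)/3 = 20/3.
By the law of total expectation,
E[Z] = (1/2)·(5) + (1/2)·(20/3) = 35/6.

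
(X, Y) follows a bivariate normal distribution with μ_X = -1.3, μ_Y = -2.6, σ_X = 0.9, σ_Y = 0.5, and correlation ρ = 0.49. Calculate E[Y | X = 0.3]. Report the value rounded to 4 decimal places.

-2.1644

E[Y | X=x] = μ_Y + ρ(σ_Y/σ_X)(x − μ_X) for jointly normal variables.
E[Y | X=0.3] = -2.6 + (0.49)·(0.5/0.9)·(0.3 − (-1.3)) = -2.6 + (0.27222)·(1.6) = -2.1644.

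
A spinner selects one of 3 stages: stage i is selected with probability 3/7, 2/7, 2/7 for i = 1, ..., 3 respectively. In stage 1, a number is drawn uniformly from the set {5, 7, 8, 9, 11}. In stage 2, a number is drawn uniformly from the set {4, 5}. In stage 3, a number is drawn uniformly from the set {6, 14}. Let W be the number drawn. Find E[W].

E[W | stage 1] = (5+7+8+9+11)/5 = 8.
E[W | stage 2] = (4+5)/2 = 9/2.
E[W | stage 3] = (6+14)/2 = 10.
E[W] = (3/7)·(8) + (2/7)·(9/2) + (2/7)·(10) = 53/7.

53/7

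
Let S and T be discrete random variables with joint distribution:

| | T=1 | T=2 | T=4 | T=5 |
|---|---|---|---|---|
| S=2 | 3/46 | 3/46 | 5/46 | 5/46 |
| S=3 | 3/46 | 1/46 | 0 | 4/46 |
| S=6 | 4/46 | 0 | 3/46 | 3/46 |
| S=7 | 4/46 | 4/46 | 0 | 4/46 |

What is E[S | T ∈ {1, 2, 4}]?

P(T ∈ {1, 2, 4}) = 15/23.
Summing S·P(S=x,T=y) over the conditioning event gives 66/23.
E[S | T ∈ {1, 2, 4}] = (66/23) / (15/23) = 22/5.

22/5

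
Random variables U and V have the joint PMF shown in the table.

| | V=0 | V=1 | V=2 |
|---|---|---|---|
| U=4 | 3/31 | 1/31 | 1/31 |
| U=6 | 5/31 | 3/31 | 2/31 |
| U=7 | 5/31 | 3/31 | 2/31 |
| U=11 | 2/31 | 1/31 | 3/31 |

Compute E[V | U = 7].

P(U = 7) = 10/31.
Σ V·P over the event = 0·(5/31) + 1·(3/31) + 2·(2/31) = 7/31.
E[V | U = 7] = (7/31) / (10/31) = 7/10.

7/10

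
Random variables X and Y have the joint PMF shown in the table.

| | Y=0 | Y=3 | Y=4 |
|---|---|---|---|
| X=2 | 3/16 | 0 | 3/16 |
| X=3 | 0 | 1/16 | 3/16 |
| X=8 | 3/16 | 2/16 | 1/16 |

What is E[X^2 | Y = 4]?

P(Y = 4) = 7/16.
Σ X^2·P over the event = 4·(3/16) + 9·(3/16) + 64·(1/16) = 103/16.
E[X^2 | Y = 4] = (103/16) / (7/16) = 103/7.

103/7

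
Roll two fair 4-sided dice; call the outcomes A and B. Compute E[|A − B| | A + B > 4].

7/5

Outcomes with A + B > 4: (1,4), (2,3), (2,4), (3,2), (3,3), (3,4), (4,1), (4,2), (4,3), (4,4), each with probability 1/16.
E[|A − B| | A + B > 4] = (3 + 1 + 2 + 1 + 0 + 1 + 3 + 2 + 1 + 0) / 10 = 7/5.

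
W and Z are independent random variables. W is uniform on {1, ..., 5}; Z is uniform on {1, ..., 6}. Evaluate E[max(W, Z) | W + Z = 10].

11/2

P(W + Z = 10) = 1/15.
Summing max(W,Z)·P(x,y) over outcomes with W + Z = 10 gives 11/30.
E[max(W, Z) | W + Z = 10] = (11/30) / (1/15) = 11/2.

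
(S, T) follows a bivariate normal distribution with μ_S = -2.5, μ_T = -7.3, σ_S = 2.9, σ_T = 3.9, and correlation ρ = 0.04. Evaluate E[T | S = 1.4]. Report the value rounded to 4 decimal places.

-7.0902

For a bivariate normal, E[T | S=x] = μ_T + ρ·(σ_T/σ_S)·(x − μ_S).
E[T | S=1.4] = -7.3 + (0.04)·(3.9/2.9)·(1.4 − (-2.5)) = -7.3 + (0.053793)·(3.9) = -7.0902.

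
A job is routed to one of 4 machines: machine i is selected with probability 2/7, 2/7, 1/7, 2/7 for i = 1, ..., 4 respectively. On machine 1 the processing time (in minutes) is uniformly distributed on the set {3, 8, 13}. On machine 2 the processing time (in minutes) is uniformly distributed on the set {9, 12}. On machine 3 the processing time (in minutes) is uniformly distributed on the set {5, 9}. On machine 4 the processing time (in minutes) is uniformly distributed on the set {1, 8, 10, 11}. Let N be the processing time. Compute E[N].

59/7

E[N | machine 1] = (3+8+13)/3 = 8.
E[N | machine 2] = (9+12)/2 = 21/2.
E[N | machine 3] = (5+9)/2 = 7.
E[N | machine 4] = (1+8+10+11)/4 = 15/2.
By the law of total expectation,
E[N] = (2/7)·(8) + (2/7)·(21/2) + (1/7)·(7) + (2/7)·(15/2) = 59/7.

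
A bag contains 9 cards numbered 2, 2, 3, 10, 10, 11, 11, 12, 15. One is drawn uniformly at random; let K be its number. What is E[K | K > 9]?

23/2

P(K > 9) = 2/3.
Σ over the event: 10·2/9 + 11·2/9 + 12·1/9 + 15·1/9 = 23/3.
E[K | K > 9] = (23/3) / (2/3) = 23/2.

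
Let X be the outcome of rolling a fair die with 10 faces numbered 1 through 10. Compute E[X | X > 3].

Given X > 3, X is equally likely to be any of {4, 5, 6, 7, 8, 9, 10}.
E[X | X > 3] = (4 + 5 + 6 + 7 + 8 + 9 + 10) / 7 = 7.

7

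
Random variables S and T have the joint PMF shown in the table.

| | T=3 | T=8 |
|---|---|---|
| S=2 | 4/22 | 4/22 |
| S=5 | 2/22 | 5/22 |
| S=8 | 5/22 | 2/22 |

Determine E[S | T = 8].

49/11

P(T = 8) = 1/2.
Σ S·P over the event = 2·(4/22) + 5·(5/22) + 8·(2/22) = 49/22.
E[S | T = 8] = (49/22) / (1/2) = 49/11.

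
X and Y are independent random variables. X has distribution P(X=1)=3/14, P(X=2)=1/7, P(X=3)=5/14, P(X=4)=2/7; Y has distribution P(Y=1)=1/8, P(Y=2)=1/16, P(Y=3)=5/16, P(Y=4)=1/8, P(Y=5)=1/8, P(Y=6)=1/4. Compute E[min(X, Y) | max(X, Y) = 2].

11/9

P(max(X, Y) = 2) = 9/224.
Summing min(X,Y)·P(x,y) over outcomes with max(X, Y) = 2 gives 11/224.
E[min(X, Y) | max(X, Y) = 2] = (11/224) / (9/224) = 11/9.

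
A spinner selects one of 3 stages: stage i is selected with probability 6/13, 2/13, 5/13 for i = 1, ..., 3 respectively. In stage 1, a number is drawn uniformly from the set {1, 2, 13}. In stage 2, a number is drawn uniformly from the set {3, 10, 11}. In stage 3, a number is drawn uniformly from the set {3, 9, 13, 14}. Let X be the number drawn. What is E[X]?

387/52

E[X | stage 1] = (1+2+13)/3 = 16/3.
E[X | stage 2] = (3+10+11)/3 = 8.
E[X | stage 3] = (3+9+13+14)/4 = 39/4.
By the law of total expectation,
E[X] = (6/13)·(16/3) + (2/13)·(8) + (5/13)·(39/4) = 387/52.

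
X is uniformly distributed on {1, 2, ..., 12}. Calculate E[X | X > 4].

17/2

Given X > 4, X is equally likely to be any of {5, 6, 7, 8, 9, 10, 11, 12}.
E[X | X > 4] = (5 + 6 + 7 + 8 + 9 + 10 + 11 + 12) / 8 = 17/2.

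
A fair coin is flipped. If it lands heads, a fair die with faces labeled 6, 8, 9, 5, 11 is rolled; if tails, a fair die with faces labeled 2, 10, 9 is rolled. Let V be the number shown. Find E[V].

37/5

E[V | heads] = (6+8+9+5+11)/5 = 39/5.
E[V | tails] = (2+10+9)/3 = 7.
E[V] = (1/2)·(39/5) + (1/2)·(7) = 37/5.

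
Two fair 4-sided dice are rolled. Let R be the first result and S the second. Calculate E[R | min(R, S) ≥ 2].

3

Outcomes with min(R, S) ≥ 2: (2,2), (2,3), (2,4), (3,2), (3,3), (3,4), (4,2), (4,3), (4,4), each with probability 1/16.
E[R | min(R, S) ≥ 2] = (2 + 2 + 2 + 3 + 3 + 3 + 4 + 4 + 4) / 9 = 3.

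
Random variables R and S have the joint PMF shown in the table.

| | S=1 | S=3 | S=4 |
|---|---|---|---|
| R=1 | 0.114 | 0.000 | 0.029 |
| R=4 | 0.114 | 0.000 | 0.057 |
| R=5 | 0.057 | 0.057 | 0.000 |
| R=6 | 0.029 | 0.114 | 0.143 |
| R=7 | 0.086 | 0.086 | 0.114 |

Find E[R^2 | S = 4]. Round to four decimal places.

P(S = 4) = 0.343.
Σ R^2·P over the event = 1·(0.029) + 16·(0.057) + 36·(0.143) + 49·(0.114) = 11.675.
E[R^2 | S = 4] = (11.675) / (0.343) = 34.0379.

34.0379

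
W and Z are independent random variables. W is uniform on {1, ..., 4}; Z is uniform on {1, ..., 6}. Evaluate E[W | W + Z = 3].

Outcomes with W + Z = 3: (1,2), (2,1), each with probability 1/24.
E[W | W + Z = 3] = (1 + 2) / 2 = 3/2.

3/2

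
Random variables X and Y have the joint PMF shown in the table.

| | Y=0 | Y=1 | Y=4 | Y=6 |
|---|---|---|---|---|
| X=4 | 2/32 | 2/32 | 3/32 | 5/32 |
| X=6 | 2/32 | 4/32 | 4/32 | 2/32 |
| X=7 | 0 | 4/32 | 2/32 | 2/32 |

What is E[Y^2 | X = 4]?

P(X = 4) = 3/8.
Σ Y^2·P over the event = 0·(2/32) + 1·(2/32) + 16·(3/32) + 36·(5/32) = 115/16.
E[Y^2 | X = 4] = (115/16) / (3/8) = 115/6.

115/6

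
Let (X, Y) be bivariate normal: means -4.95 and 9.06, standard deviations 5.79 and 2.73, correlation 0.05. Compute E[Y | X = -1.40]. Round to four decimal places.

9.1437

The regression of Y on X has slope ρ·σ_Y/σ_X and passes through (μ_X, μ_Y).
E[Y | X=-1.40] = 9.06 + (0.05)·(2.73/5.79)·(-1.40 − (-4.95)) = 9.06 + (0.023575)·(3.55) = 9.1437.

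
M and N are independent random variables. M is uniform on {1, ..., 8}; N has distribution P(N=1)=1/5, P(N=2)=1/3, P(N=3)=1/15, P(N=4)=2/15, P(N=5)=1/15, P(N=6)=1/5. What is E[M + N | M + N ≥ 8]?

P(M + N ≥ 8) = 31/60.
Summing (M+N)·P(x,y) over outcomes with M + N ≥ 8 gives 103/20.
E[M + N | M + N ≥ 8] = (103/20) / (31/60) = 309/31.

309/31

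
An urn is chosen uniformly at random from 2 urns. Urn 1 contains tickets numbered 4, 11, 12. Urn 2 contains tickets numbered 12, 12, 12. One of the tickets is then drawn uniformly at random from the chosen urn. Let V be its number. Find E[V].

E[V | urn 1] = (4+11+12)/3 = 9.
E[V | urn 2] = (12+12+12)/3 = 12.
By the law of total expectation,
E[V] = (1/2)·(9) + (1/2)·(12) = 21/2.

21/2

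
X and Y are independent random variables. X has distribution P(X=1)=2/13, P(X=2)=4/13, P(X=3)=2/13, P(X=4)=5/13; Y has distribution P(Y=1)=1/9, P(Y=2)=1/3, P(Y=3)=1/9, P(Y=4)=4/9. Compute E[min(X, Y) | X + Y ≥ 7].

119/33

P(X + Y ≥ 7) = 11/39.
Summing min(X,Y)·P(x,y) over outcomes with X + Y ≥ 7 gives 119/117.
E[min(X, Y) | X + Y ≥ 7] = (119/117) / (11/39) = 119/33.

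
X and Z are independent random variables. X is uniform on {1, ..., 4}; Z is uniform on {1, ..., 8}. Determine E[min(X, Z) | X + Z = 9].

5/2

P(X + Z = 9) = 1/8.
Summing min(X,Z)·P(x,y) over outcomes with X + Z = 9 gives 5/16.
E[min(X, Z) | X + Z = 9] = (5/16) / (1/8) = 5/2.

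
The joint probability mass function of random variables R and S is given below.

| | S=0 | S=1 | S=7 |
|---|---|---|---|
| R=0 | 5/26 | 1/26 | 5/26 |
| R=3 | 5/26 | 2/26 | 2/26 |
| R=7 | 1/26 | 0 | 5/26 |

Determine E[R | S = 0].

P(S = 0) = 11/26.
Σ R·P over the event = 0·(5/26) + 3·(5/26) + 7·(1/26) = 11/13.
E[R | S = 0] = (11/13) / (11/26) = 2.

2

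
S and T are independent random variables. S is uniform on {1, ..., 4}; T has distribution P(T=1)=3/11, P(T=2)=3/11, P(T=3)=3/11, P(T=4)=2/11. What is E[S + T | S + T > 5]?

33/5

P(S + T > 5) = 15/44.
Summing (S+T)·P(x,y) over outcomes with S + T > 5 gives 9/4.
E[S + T | S + T > 5] = (9/4) / (15/44) = 33/5.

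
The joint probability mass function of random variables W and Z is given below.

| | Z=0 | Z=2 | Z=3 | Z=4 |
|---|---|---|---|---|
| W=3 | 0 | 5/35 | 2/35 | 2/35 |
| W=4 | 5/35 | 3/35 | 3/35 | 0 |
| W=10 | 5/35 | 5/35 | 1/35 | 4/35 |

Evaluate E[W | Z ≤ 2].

147/23

P(Z ≤ 2) = 23/35.
Σ W·P over the event = 3·(5/35) + 4·(5/35) + 4·(3/35) + 10·(5/35) + 10·(5/35) = 21/5.
E[W | Z ≤ 2] = (21/5) / (23/35) = 147/23.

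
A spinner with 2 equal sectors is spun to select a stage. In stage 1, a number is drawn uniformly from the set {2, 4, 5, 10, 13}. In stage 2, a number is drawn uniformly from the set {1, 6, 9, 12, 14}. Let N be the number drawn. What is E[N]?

38/5

E[N | stage 1] = (2+4+5+10+13)/5 = 34/5.
E[N | stage 2] = (1+6+9+12+14)/5 = 42/5.
By the law of total expectation,
E[N] = (1/2)·(34/5) + (1/2)·(42/5) = 38/5.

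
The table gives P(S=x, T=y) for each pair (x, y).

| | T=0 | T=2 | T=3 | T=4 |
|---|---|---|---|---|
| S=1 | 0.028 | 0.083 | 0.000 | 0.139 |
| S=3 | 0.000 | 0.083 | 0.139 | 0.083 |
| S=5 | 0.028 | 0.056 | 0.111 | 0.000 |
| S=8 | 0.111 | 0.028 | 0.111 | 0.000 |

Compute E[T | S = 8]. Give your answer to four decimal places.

P(S = 8) = 0.250.
Σ T·P over the event = 0·(0.111) + 2·(0.028) + 3·(0.111) = 0.389.
E[T | S = 8] = (0.389) / (0.250) = 1.5560.

1.5560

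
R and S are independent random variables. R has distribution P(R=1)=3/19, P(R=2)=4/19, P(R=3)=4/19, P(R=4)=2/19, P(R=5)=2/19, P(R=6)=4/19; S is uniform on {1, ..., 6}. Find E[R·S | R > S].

12

P(R > S) = 23/57.
Summing RS·P(x,y) over outcomes with R > S gives 92/19.
E[R·S | R > S] = (92/19) / (23/57) = 12.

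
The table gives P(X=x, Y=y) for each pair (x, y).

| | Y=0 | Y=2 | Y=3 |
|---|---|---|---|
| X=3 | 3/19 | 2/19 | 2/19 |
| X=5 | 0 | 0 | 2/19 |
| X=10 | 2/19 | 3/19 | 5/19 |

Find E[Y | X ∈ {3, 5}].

P(X ∈ {3, 5}) = 9/19.
Σ Y·P over the event = 0·(3/19) + 2·(2/19) + 3·(2/19) + 3·(2/19) = 16/19.
E[Y | X ∈ {3, 5}] = (16/19) / (9/19) = 16/9.

16/9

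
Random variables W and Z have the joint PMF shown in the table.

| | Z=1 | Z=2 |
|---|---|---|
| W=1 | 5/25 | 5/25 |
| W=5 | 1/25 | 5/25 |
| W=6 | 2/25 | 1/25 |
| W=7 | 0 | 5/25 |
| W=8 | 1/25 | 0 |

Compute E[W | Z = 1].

10/3

P(Z = 1) = 9/25.
Σ W·P over the event = 1·(5/25) + 5·(1/25) + 6·(2/25) + 8·(1/25) = 6/5.
E[W | Z = 1] = (6/5) / (9/25) = 10/3.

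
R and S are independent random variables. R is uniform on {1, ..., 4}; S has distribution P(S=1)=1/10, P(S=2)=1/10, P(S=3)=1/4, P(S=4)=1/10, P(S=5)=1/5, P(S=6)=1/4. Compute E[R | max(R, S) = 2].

5/3

P(max(R, S) = 2) = 3/40.
Summing R·P(x,y) over outcomes with max(R, S) = 2 gives 1/8.
E[R | max(R, S) = 2] = (1/8) / (3/40) = 5/3.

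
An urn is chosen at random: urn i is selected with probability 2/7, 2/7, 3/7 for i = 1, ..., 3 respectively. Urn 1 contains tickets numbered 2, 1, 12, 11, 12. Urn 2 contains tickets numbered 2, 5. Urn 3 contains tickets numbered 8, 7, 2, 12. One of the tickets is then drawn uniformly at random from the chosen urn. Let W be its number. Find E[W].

879/140

E[W | urn 1] = (2+1+12+11+12)/5 = 38/5.
E[W | urn 2] = (2+5)/2 = 7/2.
E[W | urn 3] = (8+7+2+12)/4 = 29/4.
E[W] = (2/7)·(38/5) + (2/7)·(7/2) + (3/7)·(29/4) = 879/140.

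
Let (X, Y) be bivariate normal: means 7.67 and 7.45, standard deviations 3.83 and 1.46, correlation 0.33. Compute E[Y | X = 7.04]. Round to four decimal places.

The regression of Y on X has slope ρ·σ_Y/σ_X and passes through (μ_X, μ_Y).
E[Y | X=7.04] = 7.45 + (0.33)·(1.46/3.83)·(7.04 − (7.67)) = 7.45 + (0.1258)·(-0.63) = 7.3707.

7.3707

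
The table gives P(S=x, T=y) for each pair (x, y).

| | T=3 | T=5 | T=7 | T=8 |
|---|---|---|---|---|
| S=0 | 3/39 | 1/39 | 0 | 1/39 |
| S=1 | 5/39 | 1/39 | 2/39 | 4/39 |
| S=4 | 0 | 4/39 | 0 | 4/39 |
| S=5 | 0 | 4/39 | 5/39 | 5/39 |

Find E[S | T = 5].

P(T = 5) = 10/39.
Σ S·P over the event = 0·(1/39) + 1·(1/39) + 4·(4/39) + 5·(4/39) = 37/39.
E[S | T = 5] = (37/39) / (10/39) = 37/10.

37/10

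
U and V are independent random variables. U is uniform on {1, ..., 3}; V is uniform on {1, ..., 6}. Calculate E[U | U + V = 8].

5/2

Outcomes with U + V = 8: (2,6), (3,5), each with probability 1/18.
E[U | U + V = 8] = (2 + 3) / 2 = 5/2.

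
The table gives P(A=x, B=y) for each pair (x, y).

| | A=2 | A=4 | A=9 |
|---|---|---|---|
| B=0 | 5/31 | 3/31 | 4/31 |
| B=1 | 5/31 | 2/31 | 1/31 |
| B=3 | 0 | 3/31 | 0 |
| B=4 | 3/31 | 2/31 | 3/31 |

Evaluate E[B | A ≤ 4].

P(A ≤ 4) = 23/31.
Σ B·P over the event = 0·(5/31) + 1·(5/31) + 4·(3/31) + 0·(3/31) + 1·(2/31) + 3·(3/31) + 4·(2/31) = 36/31.
E[B | A ≤ 4] = (36/31) / (23/31) = 36/23.

36/23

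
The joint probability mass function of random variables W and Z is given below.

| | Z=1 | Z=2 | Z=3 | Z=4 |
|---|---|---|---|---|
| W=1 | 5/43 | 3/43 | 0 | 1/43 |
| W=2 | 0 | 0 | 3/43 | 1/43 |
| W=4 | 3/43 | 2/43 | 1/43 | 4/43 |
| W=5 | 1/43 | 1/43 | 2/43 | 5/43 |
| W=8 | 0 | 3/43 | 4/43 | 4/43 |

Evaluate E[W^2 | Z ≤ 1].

P(Z ≤ 1) = 9/43.
Summing W^2·P(W=x,Z=y) over the conditioning event gives 78/43.
E[W^2 | Z ≤ 1] = (78/43) / (9/43) = 26/3.

26/3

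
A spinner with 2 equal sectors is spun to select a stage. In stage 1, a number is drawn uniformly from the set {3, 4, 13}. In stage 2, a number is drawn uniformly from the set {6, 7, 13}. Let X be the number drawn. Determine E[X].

E[X | stage 1] = (3+4+13)/3 = 20/3.
E[X | stage 2] = (6+7+13)/3 = 26/3.
E[X] = (1/2)·(20/3) + (1/2)·(26/3) = 23/3.

23/3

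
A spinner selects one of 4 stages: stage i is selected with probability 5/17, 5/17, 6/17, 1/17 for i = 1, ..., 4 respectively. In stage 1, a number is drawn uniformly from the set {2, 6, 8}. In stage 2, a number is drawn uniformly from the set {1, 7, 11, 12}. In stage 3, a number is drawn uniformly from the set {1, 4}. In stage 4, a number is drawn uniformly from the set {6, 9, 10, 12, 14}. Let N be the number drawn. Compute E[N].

E[N | stage 1] = (2+6+8)/3 = 16/3.
E[N | stage 2] = (1+7+11+12)/4 = 31/4.
E[N | stage 3] = (1+4)/2 = 5/2.
E[N | stage 4] = (6+9+10+12+14)/5 = 51/5.
By the law of total expectation,
E[N] = (5/17)·(16/3) + (5/17)·(31/4) + (6/17)·(5/2) + (1/17)·(51/5) = 5437/1020.

5437/1020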